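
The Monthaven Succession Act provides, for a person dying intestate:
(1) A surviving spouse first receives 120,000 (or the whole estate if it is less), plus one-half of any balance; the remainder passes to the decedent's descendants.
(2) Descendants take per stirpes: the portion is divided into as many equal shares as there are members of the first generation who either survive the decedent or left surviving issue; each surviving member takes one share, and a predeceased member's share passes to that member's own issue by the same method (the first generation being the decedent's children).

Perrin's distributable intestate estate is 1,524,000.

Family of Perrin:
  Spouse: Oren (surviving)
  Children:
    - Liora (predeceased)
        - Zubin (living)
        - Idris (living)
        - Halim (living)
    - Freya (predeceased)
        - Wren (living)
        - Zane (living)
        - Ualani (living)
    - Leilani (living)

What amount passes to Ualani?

Ualani receives 78,000.

Oren first takes 120,000, leaving a balance of 1,404,000. Oren then takes one-half of the balance (702,000), for a total of 822,000. The remaining 702,000 passes to the descendants.
The descendants' portion (702,000) is divided into 3 shares of 234,000: Leilani takes 234,000; Liora's 234,000 share passes to Liora's issue; Freya's 234,000 share passes to Freya's issue.
Liora's share (234,000) is divided into 3 shares of 78,000: Zubin, Idris, and Halim each take 78,000.
Freya's share (234,000) is divided into 3 shares of 78,000: Wren, Zane, and Ualani each take 78,000.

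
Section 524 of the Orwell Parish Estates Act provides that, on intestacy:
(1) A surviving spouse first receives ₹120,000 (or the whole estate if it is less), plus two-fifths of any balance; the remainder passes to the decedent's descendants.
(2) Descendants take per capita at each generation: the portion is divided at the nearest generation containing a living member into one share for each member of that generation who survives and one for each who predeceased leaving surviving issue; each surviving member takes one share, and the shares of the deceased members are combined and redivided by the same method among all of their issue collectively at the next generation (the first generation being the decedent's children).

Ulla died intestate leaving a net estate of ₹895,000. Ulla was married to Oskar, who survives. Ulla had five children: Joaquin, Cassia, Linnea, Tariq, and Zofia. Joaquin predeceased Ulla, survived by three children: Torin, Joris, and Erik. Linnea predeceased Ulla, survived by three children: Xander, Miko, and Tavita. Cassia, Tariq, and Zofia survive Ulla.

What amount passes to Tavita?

Oskar first takes ₹120,000, leaving a balance of ₹775,000. Oskar then takes two-fifths of the balance (₹310,000), for a total of ₹430,000. The remaining ₹465,000 passes to the descendants.
The descendants' portion (₹465,000) is divided at the children's generation into 5 shares of ₹93,000. Cassia, Tariq, and Zofia each take ₹93,000. The 2 shares of the deceased (Joaquin and Linnea) are combined into a pool of ₹186,000.
That pool (₹186,000) is divided at the grandchildren's generation equally among Torin, Joris, Erik, Xander, Miko, and Tavita: ₹31,000 each.

Tavita receives ₹31,000.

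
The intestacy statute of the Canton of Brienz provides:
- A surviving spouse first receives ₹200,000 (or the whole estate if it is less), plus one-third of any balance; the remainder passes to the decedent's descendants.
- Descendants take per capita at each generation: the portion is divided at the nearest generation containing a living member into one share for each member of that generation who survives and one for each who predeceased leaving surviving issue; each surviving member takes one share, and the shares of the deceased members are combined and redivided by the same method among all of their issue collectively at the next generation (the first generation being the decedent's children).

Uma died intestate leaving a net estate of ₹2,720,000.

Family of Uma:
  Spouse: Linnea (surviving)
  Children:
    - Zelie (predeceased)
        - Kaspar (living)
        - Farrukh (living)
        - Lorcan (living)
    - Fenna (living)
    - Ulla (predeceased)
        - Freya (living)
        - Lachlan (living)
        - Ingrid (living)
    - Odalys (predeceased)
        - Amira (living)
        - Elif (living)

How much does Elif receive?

Linnea first takes ₹200,000, leaving a balance of ₹2,520,000. Linnea then takes one-third of the balance (₹840,000), for a total of ₹1,040,000. The remaining ₹1,680,000 passes to the descendants.
The descendants' portion (₹1,680,000) is divided at the children's generation into 4 shares of ₹420,000. Fenna takes ₹420,000. The 3 shares of the deceased (Zelie, Ulla, and Odalys) are combined into a pool of ₹1,260,000.
That pool (₹1,260,000) is divided at the grandchildren's generation equally among Kaspar, Farrukh, Lorcan, Freya, Lachlan, Ingrid, Amira, and Elif: ₹157,500 each.

Elif receives ₹157,500.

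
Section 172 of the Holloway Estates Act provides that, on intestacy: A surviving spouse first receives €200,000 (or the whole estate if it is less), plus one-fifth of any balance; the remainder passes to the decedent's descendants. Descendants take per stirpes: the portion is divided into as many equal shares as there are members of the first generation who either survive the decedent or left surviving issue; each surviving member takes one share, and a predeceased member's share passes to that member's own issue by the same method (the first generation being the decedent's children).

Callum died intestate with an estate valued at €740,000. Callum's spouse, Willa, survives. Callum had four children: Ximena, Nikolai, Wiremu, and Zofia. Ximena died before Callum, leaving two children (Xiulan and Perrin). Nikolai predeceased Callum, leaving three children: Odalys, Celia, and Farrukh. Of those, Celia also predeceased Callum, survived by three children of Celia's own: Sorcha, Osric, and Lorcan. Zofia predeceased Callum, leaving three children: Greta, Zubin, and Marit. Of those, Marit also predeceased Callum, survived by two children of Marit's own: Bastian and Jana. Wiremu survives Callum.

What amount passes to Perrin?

Willa first takes €200,000, leaving a balance of €540,000. Willa then takes one-fifth of the balance (€108,000), for a total of €308,000. The remaining €432,000 passes to the descendants.
The descendants' portion (€432,000) is divided into 4 shares of €108,000: Wiremu takes €108,000; Ximena's €108,000 share passes to Ximena's issue; Nikolai's €108,000 share passes to Nikolai's issue; Zofia's €108,000 share passes to Zofia's issue.
Ximena's share (€108,000) is divided into 2 shares of €54,000: Xiulan and Perrin each take €54,000.
Nikolai's share (€108,000) is divided into 3 shares of €36,000: Odalys and Farrukh each take €36,000; Celia's €36,000 share passes to Celia's issue.
Celia's share (€36,000) is divided into 3 shares of €12,000: Sorcha, Osric, and Lorcan each take €12,000.
Zofia's share (€108,000) is divided into 3 shares of €36,000: Greta and Zubin each take €36,000; Marit's €36,000 share passes to Marit's issue.
Marit's share (€36,000) is divided into 2 shares of €18,000: Bastian and Jana each take €18,000.

Perrin receives €54,000.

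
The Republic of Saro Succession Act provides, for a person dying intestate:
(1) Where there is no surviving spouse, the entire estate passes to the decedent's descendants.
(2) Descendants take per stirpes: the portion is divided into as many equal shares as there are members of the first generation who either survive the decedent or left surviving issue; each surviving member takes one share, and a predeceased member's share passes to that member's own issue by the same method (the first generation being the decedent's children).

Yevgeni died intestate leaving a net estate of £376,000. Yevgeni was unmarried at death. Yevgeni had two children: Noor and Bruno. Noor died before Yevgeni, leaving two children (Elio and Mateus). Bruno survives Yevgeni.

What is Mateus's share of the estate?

The entire £376,000 passes to the descendants.
That amount (£376,000) is divided into 2 shares of £188,000: Bruno takes £188,000; Noor's £188,000 share passes to Noor's issue.
Noor's share (£188,000) is divided into 2 shares of £94,000: Elio and Mateus each take £94,000.

Mateus receives £94,000.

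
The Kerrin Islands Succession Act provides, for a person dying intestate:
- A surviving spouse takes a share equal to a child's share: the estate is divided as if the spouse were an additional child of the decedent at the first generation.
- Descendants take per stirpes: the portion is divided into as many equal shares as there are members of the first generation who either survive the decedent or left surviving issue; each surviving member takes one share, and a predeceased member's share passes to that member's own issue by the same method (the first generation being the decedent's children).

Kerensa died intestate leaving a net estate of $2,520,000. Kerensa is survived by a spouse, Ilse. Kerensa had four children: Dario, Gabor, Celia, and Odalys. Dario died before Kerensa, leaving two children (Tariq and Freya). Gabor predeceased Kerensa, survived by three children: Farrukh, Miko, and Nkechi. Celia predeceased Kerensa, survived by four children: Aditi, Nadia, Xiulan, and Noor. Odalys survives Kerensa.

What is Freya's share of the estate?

Freya receives $252,000.

The spouse counts as an additional share at the children's level, so there are 5 primary shares of $504,000. Ilse takes one such share ($504,000).
The children's combined portion ($2,016,000) is divided into 4 shares of $504,000: Odalys takes $504,000; Dario's $504,000 share passes to Dario's issue; Gabor's $504,000 share passes to Gabor's issue; Celia's $504,000 share passes to Celia's issue.
Dario's share ($504,000) is divided into 2 shares of $252,000: Tariq and Freya each take $252,000.
Gabor's share ($504,000) is divided into 3 shares of $168,000: Farrukh, Miko, and Nkechi each take $168,000.
Celia's share ($504,000) is divided into 4 shares of $126,000: Aditi, Nadia, Xiulan, and Noor each take $126,000.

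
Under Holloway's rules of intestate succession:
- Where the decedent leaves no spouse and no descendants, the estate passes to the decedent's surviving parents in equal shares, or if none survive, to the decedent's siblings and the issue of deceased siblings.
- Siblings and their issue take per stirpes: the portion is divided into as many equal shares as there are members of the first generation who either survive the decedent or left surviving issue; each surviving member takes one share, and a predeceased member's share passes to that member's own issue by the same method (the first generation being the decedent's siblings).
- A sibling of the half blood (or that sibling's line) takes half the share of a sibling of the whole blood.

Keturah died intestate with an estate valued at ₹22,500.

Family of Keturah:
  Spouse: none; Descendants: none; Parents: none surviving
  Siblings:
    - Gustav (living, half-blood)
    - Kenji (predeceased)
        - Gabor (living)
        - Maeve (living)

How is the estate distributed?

Gustav: ₹7,500; Gabor: ₹7,500; Maeve: ₹7,500

The entire ₹22,500 passes to the siblings and their issue.
Counting each half-blood sibling's line as half a unit, there are 3/2 units in ₹22,500, so one unit is ₹15,000. Whole-blood lines (Kenji) take ₹15,000 each; half-blood lines (Gustav) take ₹7,500 each.
Kenji's share (₹15,000) is divided into 2 shares of ₹7,500: Gabor and Maeve each take ₹7,500.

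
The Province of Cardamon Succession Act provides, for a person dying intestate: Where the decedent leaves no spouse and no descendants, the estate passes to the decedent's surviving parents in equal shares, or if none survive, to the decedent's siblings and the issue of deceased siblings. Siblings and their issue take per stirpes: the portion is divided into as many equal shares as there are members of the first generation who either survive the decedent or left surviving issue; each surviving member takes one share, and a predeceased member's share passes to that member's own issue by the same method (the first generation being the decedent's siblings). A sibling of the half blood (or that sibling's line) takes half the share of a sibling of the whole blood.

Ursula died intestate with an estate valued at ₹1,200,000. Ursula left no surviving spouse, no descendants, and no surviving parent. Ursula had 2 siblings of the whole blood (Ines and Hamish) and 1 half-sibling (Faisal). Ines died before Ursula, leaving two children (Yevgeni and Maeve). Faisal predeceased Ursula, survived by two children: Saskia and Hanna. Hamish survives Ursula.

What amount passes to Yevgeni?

The entire ₹1,200,000 passes to the siblings and their issue.
Counting each half-blood sibling's line as half a unit, there are 5/2 units in ₹1,200,000, so one unit is ₹480,000. Whole-blood lines (Ines and Hamish) take ₹480,000 each; half-blood lines (Faisal) take ₹240,000 each.
Ines's share (₹480,000) is divided into 2 shares of ₹240,000: Yevgeni and Maeve each take ₹240,000.
Faisal's share (₹240,000) is divided into 2 shares of ₹120,000: Saskia and Hanna each take ₹120,000.

Yevgeni receives ₹240,000.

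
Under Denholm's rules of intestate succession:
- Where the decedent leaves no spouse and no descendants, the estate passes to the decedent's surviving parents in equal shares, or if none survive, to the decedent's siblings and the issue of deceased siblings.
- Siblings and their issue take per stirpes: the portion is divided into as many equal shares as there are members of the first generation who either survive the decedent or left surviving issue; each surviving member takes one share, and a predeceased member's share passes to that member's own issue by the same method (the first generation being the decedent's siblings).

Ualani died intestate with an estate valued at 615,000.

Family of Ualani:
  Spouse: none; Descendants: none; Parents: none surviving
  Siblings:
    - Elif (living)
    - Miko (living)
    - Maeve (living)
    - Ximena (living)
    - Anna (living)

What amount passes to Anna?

Anna receives 123,000.

The entire 615,000 passes to the siblings and their issue.
That amount (615,000) is divided into 5 shares of 123,000: Elif, Miko, Maeve, Ximena, and Anna each take 123,000.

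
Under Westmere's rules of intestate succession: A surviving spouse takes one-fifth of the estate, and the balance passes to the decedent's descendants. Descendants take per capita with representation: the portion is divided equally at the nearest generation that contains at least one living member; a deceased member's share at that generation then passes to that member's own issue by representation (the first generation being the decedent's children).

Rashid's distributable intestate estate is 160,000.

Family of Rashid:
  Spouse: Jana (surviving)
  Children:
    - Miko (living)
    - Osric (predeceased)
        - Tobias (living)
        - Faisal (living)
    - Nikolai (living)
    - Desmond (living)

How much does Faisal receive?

Jana takes one-fifth of 160,000 = 32,000. The remaining 128,000 passes to the descendants.
The descendants' portion (128,000) is divided into 4 shares of 32,000: Miko, Nikolai, and Desmond each take 32,000; Osric's 32,000 share passes to Osric's issue.
Osric's share (32,000) is divided into 2 shares of 16,000: Tobias and Faisal each take 16,000.

Faisal receives 16,000.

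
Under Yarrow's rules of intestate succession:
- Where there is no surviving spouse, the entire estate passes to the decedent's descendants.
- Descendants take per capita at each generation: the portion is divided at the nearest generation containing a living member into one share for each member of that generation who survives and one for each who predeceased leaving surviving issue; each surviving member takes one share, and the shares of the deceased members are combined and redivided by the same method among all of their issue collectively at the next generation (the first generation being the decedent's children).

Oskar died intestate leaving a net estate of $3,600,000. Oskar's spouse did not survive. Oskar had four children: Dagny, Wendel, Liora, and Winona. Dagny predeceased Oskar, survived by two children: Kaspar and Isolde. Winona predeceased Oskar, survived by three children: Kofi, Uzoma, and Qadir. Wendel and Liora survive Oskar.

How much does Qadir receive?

The entire $3,600,000 passes to the descendants.
That amount ($3,600,000) is divided at the children's generation into 4 shares of $900,000. Wendel and Liora each take $900,000. The 2 shares of the deceased (Dagny and Winona) are combined into a pool of $1,800,000.
That pool ($1,800,000) is divided at the grandchildren's generation equally among Kaspar, Isolde, Kofi, Uzoma, and Qadir: $360,000 each.

Qadir receives $360,000.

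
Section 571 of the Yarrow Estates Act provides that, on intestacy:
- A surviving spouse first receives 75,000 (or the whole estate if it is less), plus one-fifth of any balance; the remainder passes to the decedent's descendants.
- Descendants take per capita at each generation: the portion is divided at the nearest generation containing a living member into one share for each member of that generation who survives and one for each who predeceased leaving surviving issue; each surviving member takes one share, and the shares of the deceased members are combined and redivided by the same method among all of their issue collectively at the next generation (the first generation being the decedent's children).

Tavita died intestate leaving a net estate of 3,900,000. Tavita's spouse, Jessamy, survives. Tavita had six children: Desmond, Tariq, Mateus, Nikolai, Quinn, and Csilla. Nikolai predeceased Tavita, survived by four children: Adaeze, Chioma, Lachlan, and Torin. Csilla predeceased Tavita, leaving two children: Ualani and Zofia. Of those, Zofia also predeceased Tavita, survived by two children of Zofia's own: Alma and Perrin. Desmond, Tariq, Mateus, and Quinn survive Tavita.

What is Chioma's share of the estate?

Chioma receives 170,000.

Jessamy first takes 75,000, leaving a balance of 3,825,000. Jessamy then takes one-fifth of the balance (765,000), for a total of 840,000. The remaining 3,060,000 passes to the descendants.
The descendants' portion (3,060,000) is divided at the children's generation into 6 shares of 510,000. Desmond, Tariq, Mateus, and Quinn each take 510,000. The 2 shares of the deceased (Nikolai and Csilla) are combined into a pool of 1,020,000.
That pool (1,020,000) is divided at the grandchildren's generation into 6 shares of 170,000. Adaeze, Chioma, Lachlan, Torin, and Ualani each take 170,000. The remaining share for the deceased Zofia (170,000) is carried to the next generation.
That pool (170,000) is divided at the great-grandchildren's generation equally among Alma and Perrin: 85,000 each.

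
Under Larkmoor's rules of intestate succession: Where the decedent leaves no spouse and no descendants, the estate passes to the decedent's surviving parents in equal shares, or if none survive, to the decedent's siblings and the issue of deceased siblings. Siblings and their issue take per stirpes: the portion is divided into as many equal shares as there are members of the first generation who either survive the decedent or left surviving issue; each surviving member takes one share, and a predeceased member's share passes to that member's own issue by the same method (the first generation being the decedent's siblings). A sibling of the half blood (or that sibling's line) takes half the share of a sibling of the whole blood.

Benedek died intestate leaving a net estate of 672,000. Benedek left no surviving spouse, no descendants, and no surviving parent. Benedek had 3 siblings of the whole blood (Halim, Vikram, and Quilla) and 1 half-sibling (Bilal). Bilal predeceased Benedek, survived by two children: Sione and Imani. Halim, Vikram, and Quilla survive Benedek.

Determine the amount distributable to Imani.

Imani receives 48,000.

The entire 672,000 passes to the siblings and their issue.
Counting each half-blood sibling's line as half a unit, there are 7/2 units in 672,000, so one unit is 192,000. Whole-blood lines (Halim, Vikram, and Quilla) take 192,000 each; half-blood lines (Bilal) take 96,000 each.
Bilal's share (96,000) is divided into 2 shares of 48,000: Sione and Imani each take 48,000.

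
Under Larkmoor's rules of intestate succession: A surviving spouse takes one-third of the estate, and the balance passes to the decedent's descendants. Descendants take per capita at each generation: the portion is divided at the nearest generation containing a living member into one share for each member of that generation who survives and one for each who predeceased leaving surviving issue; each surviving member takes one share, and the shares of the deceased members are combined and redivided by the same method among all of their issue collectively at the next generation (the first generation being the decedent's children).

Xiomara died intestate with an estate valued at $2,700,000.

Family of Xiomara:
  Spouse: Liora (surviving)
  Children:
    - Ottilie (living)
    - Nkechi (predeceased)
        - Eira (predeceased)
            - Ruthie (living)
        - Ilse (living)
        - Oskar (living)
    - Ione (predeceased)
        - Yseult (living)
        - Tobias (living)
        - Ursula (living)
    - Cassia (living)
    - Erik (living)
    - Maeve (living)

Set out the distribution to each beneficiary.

Liora: $900,000; Ottilie: $300,000; Ruthie: $100,000; Ilse: $100,000; Oskar: $100,000; Yseult: $100,000; Tobias: $100,000; Ursula: $100,000; Cassia: $300,000; Erik: $300,000; Maeve: $300,000

Liora takes one-third of $2,700,000 = $900,000. The remaining $1,800,000 passes to the descendants.
The descendants' portion ($1,800,000) is divided at the children's generation into 6 shares of $300,000. Ottilie, Cassia, Erik, and Maeve each take $300,000. The 2 shares of the deceased (Nkechi and Ione) are combined into a pool of $600,000.
That pool ($600,000) is divided at the grandchildren's generation into 6 shares of $100,000. Ilse, Oskar, Yseult, Tobias, and Ursula each take $100,000. The remaining share for the deceased Eira ($100,000) is carried to the next generation.
That pool ($100,000) passes entirely to Ruthie, the sole taker at the great-grandchildren's generation.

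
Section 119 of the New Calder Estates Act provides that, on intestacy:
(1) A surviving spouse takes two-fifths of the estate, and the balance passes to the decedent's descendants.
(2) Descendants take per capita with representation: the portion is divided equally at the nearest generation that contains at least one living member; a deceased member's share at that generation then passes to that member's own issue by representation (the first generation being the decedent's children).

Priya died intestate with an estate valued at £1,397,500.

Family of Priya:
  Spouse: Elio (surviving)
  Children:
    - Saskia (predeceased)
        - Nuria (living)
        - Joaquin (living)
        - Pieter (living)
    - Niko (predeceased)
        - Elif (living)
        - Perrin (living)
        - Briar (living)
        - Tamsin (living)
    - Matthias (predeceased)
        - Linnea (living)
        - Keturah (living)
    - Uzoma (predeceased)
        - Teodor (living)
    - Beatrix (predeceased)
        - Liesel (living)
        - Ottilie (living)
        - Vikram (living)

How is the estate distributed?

Elio: £559,000; Nuria: £64,500; Joaquin: £64,500; Pieter: £64,500; Elif: £64,500; Perrin: £64,500; Briar: £64,500; Tamsin: £64,500; Linnea: £64,500; Keturah: £64,500; Teodor: £64,500; Liesel: £64,500; Ottilie: £64,500; Vikram: £64,500

Elio takes two-fifths of £1,397,500 = £559,000. The remaining £838,500 passes to the descendants.
No child survives, so the initial division is made at the grandchildren's generation.
The descendants' portion (£838,500) is divided into 13 shares of £64,500: Nuria, Joaquin, Pieter, Elif, Perrin, Briar, Tamsin, Linnea, Keturah, Teodor, Liesel, Ottilie, and Vikram each take £64,500.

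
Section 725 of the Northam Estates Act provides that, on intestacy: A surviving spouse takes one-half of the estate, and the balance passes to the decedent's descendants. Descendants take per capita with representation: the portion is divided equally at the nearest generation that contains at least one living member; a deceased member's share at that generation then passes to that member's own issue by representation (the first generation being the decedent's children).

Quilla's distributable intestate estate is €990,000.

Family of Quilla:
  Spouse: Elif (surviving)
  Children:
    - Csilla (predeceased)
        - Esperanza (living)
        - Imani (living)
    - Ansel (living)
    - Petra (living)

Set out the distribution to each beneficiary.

Elif: €495,000; Esperanza: €82,500; Imani: €82,500; Ansel: €165,000; Petra: €165,000

Elif takes one-half of €990,000 = €495,000. The remaining €495,000 passes to the descendants.
The descendants' portion (€495,000) is divided into 3 shares of €165,000: Ansel and Petra each take €165,000; Csilla's €165,000 share passes to Csilla's issue.
Csilla's share (€165,000) is divided into 2 shares of €82,500: Esperanza and Imani each take €82,500.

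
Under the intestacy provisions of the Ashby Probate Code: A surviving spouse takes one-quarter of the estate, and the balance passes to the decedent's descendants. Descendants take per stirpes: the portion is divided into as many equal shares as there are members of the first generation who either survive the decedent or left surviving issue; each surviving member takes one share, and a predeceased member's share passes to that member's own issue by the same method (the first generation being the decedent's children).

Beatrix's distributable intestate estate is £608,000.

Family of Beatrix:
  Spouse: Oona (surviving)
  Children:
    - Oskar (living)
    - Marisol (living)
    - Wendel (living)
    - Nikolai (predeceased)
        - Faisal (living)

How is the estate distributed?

Oona: £152,000; Oskar: £114,000; Marisol: £114,000; Wendel: £114,000; Faisal: £114,000

Oona takes one-quarter of £608,000 = £152,000. The remaining £456,000 passes to the descendants.
The descendants' portion (£456,000) is divided into 4 shares of £114,000: Oskar, Marisol, and Wendel each take £114,000; Nikolai's £114,000 share passes to Nikolai's issue.
Nikolai's share (£114,000) passes entirely to Faisal.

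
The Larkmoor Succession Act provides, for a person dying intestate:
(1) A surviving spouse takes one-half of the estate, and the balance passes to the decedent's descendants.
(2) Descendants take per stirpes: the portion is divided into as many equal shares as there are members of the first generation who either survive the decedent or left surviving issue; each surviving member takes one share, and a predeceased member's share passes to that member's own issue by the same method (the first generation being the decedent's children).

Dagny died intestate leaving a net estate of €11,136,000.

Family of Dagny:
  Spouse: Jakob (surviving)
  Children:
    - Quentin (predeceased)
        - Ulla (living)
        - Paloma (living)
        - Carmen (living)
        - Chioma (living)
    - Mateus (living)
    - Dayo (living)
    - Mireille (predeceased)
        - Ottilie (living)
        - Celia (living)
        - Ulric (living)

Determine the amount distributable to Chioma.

Chioma receives €348,000.

Jakob takes one-half of €11,136,000 = €5,568,000. The remaining €5,568,000 passes to the descendants.
The descendants' portion (€5,568,000) is divided into 4 shares of €1,392,000: Mateus and Dayo each take €1,392,000; Quentin's €1,392,000 share passes to Quentin's issue; Mireille's €1,392,000 share passes to Mireille's issue.
Quentin's share (€1,392,000) is divided into 4 shares of €348,000: Ulla, Paloma, Carmen, and Chioma each take €348,000.
Mireille's share (€1,392,000) is divided into 3 shares of €464,000: Ottilie, Celia, and Ulric each take €464,000.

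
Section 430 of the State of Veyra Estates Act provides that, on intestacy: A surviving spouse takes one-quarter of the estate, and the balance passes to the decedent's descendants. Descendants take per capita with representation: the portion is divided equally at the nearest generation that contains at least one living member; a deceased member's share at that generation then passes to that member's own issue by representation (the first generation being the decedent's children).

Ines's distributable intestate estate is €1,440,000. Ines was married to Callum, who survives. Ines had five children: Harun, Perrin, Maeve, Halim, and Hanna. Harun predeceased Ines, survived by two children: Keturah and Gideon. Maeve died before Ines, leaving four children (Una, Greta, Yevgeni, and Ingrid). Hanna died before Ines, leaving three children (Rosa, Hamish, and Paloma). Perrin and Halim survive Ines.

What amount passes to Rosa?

Rosa receives €72,000.

Callum takes one-quarter of €1,440,000 = €360,000. The remaining €1,080,000 passes to the descendants.
The descendants' portion (€1,080,000) is divided into 5 shares of €216,000: Perrin and Halim each take €216,000; Harun's €216,000 share passes to Harun's issue; Maeve's €216,000 share passes to Maeve's issue; Hanna's €216,000 share passes to Hanna's issue.
Harun's share (€216,000) is divided into 2 shares of €108,000: Keturah and Gideon each take €108,000.
Maeve's share (€216,000) is divided into 4 shares of €54,000: Una, Greta, Yevgeni, and Ingrid each take €54,000.
Hanna's share (€216,000) is divided into 3 shares of €72,000: Rosa, Hamish, and Paloma each take €72,000.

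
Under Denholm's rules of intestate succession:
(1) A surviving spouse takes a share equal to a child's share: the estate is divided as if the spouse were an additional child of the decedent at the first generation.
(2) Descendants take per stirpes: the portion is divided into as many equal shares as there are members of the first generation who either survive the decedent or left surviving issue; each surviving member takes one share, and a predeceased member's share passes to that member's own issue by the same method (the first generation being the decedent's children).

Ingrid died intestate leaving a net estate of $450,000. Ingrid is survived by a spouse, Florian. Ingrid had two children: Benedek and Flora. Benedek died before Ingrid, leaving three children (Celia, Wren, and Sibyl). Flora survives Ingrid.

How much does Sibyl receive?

The spouse counts as an additional share at the children's level, so there are 3 primary shares of $150,000. Florian takes one such share ($150,000).
The children's combined portion ($300,000) is divided into 2 shares of $150,000: Flora takes $150,000; Benedek's $150,000 share passes to Benedek's issue.
Benedek's share ($150,000) is divided into 3 shares of $50,000: Celia, Wren, and Sibyl each take $50,000.

Sibyl receives $50,000.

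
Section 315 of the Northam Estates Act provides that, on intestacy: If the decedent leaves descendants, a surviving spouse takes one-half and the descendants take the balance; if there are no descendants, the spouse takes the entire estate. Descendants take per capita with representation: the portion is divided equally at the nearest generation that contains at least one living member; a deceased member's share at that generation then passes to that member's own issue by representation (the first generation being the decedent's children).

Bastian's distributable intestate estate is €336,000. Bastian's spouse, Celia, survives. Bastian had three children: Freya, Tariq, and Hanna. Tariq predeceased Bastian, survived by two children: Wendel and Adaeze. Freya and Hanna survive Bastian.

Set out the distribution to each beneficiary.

Celia takes one-half of €336,000 = €168,000. The remaining €168,000 passes to the descendants.
The descendants' portion (€168,000) is divided into 3 shares of €56,000: Freya and Hanna each take €56,000; Tariq's €56,000 share passes to Tariq's issue.
Tariq's share (€56,000) is divided into 2 shares of €28,000: Wendel and Adaeze each take €28,000.

Celia: €168,000; Freya: €56,000; Wendel: €28,000; Adaeze: €28,000; Hanna: €56,000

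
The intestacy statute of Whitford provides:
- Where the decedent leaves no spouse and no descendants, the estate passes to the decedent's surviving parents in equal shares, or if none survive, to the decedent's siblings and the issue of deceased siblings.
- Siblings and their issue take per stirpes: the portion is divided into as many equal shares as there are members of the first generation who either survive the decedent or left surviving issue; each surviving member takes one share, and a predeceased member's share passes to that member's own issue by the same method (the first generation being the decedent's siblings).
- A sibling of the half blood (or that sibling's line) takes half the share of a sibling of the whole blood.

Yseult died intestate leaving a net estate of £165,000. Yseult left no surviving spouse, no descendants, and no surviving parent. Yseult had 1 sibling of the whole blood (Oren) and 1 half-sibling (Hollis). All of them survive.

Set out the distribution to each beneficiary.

Hollis: £55,000; Oren: £110,000

The entire £165,000 passes to the siblings and their issue.
Counting each half-blood sibling's line as half a unit, there are 3/2 units in £165,000, so one unit is £110,000. Whole-blood lines (Oren) take £110,000 each; half-blood lines (Hollis) take £55,000 each.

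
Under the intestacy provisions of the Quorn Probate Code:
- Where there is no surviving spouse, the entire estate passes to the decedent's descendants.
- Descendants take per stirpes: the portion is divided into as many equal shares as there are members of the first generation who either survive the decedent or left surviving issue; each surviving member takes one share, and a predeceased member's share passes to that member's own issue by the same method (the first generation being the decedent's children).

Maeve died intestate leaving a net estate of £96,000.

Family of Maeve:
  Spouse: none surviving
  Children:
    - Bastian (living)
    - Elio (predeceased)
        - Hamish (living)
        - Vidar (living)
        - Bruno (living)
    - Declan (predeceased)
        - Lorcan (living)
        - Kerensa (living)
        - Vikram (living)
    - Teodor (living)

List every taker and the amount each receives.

Bastian: £24,000; Hamish: £8,000; Vidar: £8,000; Bruno: £8,000; Lorcan: £8,000; Kerensa: £8,000; Vikram: £8,000; Teodor: £24,000

The entire £96,000 passes to the descendants.
That amount (£96,000) is divided into 4 shares of £24,000: Bastian and Teodor each take £24,000; Elio's £24,000 share passes to Elio's issue; Declan's £24,000 share passes to Declan's issue.
Elio's share (£24,000) is divided into 3 shares of £8,000: Hamish, Vidar, and Bruno each take £8,000.
Declan's share (£24,000) is divided into 3 shares of £8,000: Lorcan, Kerensa, and Vikram each take £8,000.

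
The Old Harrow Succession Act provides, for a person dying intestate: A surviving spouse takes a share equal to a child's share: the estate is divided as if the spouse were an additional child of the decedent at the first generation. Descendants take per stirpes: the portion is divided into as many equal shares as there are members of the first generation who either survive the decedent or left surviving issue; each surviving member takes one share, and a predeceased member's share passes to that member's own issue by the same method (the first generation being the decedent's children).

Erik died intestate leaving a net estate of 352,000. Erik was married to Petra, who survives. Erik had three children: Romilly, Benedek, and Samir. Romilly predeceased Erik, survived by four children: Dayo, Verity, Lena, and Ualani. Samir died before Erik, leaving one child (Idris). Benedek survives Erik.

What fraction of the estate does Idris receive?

Idris receives 1/4 of the estate.

The spouse counts as an additional share at the children's level, so there are 4 primary shares of 88,000. Petra takes one such share (88,000).
The children's combined portion (264,000) is divided into 3 shares of 88,000: Benedek takes 88,000; Romilly's 88,000 share passes to Romilly's issue; Samir's 88,000 share passes to Samir's issue.
Romilly's share (88,000) is divided into 4 shares of 22,000: Dayo, Verity, Lena, and Ualani each take 22,000.
Samir's share (88,000) passes entirely to Idris.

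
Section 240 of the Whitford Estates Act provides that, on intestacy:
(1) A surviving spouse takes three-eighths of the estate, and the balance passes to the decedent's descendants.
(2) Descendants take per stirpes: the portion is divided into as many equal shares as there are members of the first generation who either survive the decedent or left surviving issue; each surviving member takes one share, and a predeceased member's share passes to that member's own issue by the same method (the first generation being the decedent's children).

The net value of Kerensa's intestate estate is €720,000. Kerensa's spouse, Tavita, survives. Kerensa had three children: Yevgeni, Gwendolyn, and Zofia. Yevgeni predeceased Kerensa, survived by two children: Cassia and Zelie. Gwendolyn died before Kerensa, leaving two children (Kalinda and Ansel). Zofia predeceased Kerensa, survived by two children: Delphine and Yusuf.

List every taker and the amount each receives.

Tavita takes three-eighths of €720,000 = €270,000. The remaining €450,000 passes to the descendants.
The descendants' portion (€450,000) is divided into 3 shares of €150,000: Yevgeni's €150,000 share passes to Yevgeni's issue; Gwendolyn's €150,000 share passes to Gwendolyn's issue; Zofia's €150,000 share passes to Zofia's issue.
Yevgeni's share (€150,000) is divided into 2 shares of €75,000: Cassia and Zelie each take €75,000.
Gwendolyn's share (€150,000) is divided into 2 shares of €75,000: Kalinda and Ansel each take €75,000.
Zofia's share (€150,000) is divided into 2 shares of €75,000: Delphine and Yusuf each take €75,000.

Tavita: €270,000; Cassia: €75,000; Zelie: €75,000; Kalinda: €75,000; Ansel: €75,000; Delphine: €75,000; Yusuf: €75,000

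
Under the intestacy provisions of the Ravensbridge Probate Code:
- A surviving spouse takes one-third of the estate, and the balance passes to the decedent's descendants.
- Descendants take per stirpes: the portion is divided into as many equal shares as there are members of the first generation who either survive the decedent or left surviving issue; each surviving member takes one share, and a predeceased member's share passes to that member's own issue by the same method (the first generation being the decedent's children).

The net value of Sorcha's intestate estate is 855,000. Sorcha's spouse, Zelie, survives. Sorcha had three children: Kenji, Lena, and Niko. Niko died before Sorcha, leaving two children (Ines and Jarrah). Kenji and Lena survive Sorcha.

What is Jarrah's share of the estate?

Zelie takes one-third of 855,000 = 285,000. The remaining 570,000 passes to the descendants.
The descendants' portion (570,000) is divided into 3 shares of 190,000: Kenji and Lena each take 190,000; Niko's 190,000 share passes to Niko's issue.
Niko's share (190,000) is divided into 2 shares of 95,000: Ines and Jarrah each take 95,000.

Jarrah receives 95,000.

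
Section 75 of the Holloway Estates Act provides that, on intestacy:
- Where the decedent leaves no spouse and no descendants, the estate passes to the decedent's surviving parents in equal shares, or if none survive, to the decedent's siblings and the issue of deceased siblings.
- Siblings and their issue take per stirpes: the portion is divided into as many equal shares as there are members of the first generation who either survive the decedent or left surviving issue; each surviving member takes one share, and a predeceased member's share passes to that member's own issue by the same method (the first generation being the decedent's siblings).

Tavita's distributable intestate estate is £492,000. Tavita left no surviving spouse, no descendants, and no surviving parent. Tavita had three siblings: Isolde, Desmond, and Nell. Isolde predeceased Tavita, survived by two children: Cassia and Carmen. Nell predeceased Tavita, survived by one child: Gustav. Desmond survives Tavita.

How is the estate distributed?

Cassia: £82,000; Carmen: £82,000; Desmond: £164,000; Gustav: £164,000

The entire £492,000 passes to the siblings and their issue.
That amount (£492,000) is divided into 3 shares of £164,000: Desmond takes £164,000; Isolde's £164,000 share passes to Isolde's issue; Nell's £164,000 share passes to Nell's issue.
Isolde's share (£164,000) is divided into 2 shares of £82,000: Cassia and Carmen each take £82,000.
Nell's share (£164,000) passes entirely to Gustav.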